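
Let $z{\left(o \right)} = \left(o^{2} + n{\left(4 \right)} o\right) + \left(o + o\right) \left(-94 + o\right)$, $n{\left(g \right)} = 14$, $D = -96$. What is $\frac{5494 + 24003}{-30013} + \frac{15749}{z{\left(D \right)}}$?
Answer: $- \frac{835576207}{1331136576} \approx -0.62772$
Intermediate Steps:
$z{\left(o \right)} = o^{2} + 14 o + 2 o \left(-94 + o\right)$ ($z{\left(o \right)} = \left(o^{2} + 14 o\right) + \left(o + o\right) \left(-94 + o\right) = \left(o^{2} + 14 o\right) + 2 o \left(-94 + o\right) = o^{2} + 14 o + 2 o \left(-94 + o\right)$)
$\frac{5494 + 24003}{-30013} + \frac{15749}{z{\left(D \right)}} = \frac{5494 + 24003}{-30013} + \frac{15749}{3 \left(-96\right) \left(-58 - 96\right)} = 29497 \left(- \frac{1}{30013}\right) + \frac{15749}{3 \left(-96\right) \left(-154\right)} = - \frac{29497}{30013} + \frac{15749}{44352} = - \frac{835576207}{1331136576}$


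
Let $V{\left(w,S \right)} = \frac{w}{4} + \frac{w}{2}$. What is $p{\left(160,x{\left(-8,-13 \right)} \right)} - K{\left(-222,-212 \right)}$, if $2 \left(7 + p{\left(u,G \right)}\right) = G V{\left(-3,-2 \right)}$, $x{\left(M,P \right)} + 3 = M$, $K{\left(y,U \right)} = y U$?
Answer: $- \frac{376469}{8} \approx -47059.0$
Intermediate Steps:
$K{\left(y,U \right)} = U y$
$V{\left(w,S \right)} = \frac{3 w}{4}$ ($V{\left(w,S \right)} = w \frac{1}{4} + w \frac{1}{2} = \frac{w}{4} + \frac{w}{2} = \frac{3 w}{4}$)
$x{\left(M,P \right)} = -3 + M$
$p{\left(u,G \right)} = -7 - \frac{9 G}{8}$ ($p{\left(u,G \right)} = -7 + \frac{G \frac{3}{4} \left(-3\right)}{2} = -7 + \frac{G \left(- \frac{9}{4}\right)}{2} = -7 + \frac{\left(- \frac{9}{4}\right) G}{2} = -7 - \frac{9 G}{8}$)
$p{\left(160,x{\left(-8,-13 \right)} \right)} - K{\left(-222,-212 \right)} = \left(-7 - \frac{9 \left(-3 - 8\right)}{8}\right) - \left(-212\right) \left(-222\right) = \left(-7 - - \frac{99}{8}\right) - 47064 = \left(-7 + \frac{99}{8}\right) - 47064 = \frac{43}{8} - 47064 = - \frac{376469}{8}$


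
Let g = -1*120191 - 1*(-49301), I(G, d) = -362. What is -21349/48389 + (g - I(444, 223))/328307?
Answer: -10421805535/15886447423 ≈ -0.65602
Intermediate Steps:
g = -70890 (g = -120191 + 49301 = -70890)
-21349/48389 + (g - I(444, 223))/328307 = -21349/48389 + (-70890 - 1*(-362))/328307 = -21349*1/48389 + (-70890 + 362)*(1/328307) = -21349/48389 - 70528*1/328307 = -21349/48389 - 70528/328307 = -10421805535/15886447423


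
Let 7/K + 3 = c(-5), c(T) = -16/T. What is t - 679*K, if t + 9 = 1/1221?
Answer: -29028053/1221 ≈ -23774.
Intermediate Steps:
K = 35 (K = 7/(-3 - 16/(-5)) = 7/(-3 - 16*(-⅕)) = 7/(-3 + 16/5) = 7/(⅕) = 7*5 = 35)
t = -10988/1221 (t = -9 + 1/1221 = -10988/1221 ≈ -8.9992)
t - 679*K = -10988/1221 - 679*35 = -10988/1221 - 23765 = -29028053/1221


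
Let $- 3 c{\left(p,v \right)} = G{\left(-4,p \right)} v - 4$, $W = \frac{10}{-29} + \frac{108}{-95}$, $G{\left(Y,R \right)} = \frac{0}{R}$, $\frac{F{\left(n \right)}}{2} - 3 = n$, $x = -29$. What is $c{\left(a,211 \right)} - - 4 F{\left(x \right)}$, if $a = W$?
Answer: $- \frac{620}{3} \approx -206.67$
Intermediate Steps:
$F{\left(n \right)} = 6 + 2 n$
$G{\left(Y,R \right)} = 0$
$W = - \frac{4082}{2755}$ ($W = 10 \left(- \frac{1}{29}\right) + 108 \left(- \frac{1}{95}\right) = - \frac{10}{29} - \frac{108}{95} = - \frac{4082}{2755} \approx -1.4817$)
$a = - \frac{4082}{2755} \approx -1.4817$
$c{\left(p,v \right)} = \frac{4}{3}$ ($c{\left(p,v \right)} = - \frac{0 v - 4}{3} = - \frac{0 - 4}{3} = \left(- \frac{1}{3}\right) \left(-4\right) = \frac{4}{3}$)
$c{\left(a,211 \right)} - - 4 F{\left(x \right)} = \frac{4}{3} - - 4 \left(6 + 2 \left(-29\right)\right) = \frac{4}{3} - - 4 \left(6 - 58\right) = \frac{4}{3} - \left(-4\right) \left(-52\right) = \frac{4}{3} - 208 = - \frac{620}{3}$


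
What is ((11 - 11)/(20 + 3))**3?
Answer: 0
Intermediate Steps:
((11 - 11)/(20 + 3))**3 = (0/23)**3 = (0*(1/23))**3 = 0**3 = 0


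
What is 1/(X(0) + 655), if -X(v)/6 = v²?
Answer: 1/655 ≈ 0.0015267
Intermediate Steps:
X(v) = -6*v²
1/(X(0) + 655) = 1/(-6*0² + 655) = 1/(-6*0 + 655) = 1/(0 + 655) = 1/655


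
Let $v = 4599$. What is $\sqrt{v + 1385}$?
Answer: $4 \sqrt{374} \approx 77.356$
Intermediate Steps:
$\sqrt{v + 1385} = \sqrt{4599 + 1385} = \sqrt{5984} = 4 \sqrt{374}$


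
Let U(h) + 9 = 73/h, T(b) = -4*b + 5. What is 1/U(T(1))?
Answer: 1/64 ≈ 0.015625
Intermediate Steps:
T(b) = 5 - 4*b
U(h) = -9 + 73/h
1/U(T(1)) = 1/(-9 + 73/(5 - 4*1)) = 1/(-9 + 73/(5 - 4)) = 1/(-9 + 73/1) = 1/(-9 + 73*1) = 1/(-9 + 73) = 1/64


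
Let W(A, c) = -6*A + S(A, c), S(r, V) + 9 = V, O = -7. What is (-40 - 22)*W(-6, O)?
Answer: -1240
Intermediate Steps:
S(r, V) = -9 + V
W(A, c) = -9 + c - 6*A (W(A, c) = -6*A + (-9 + c) = -9 + c - 6*A)
(-40 - 22)*W(-6, O) = (-40 - 22)*(-9 - 7 - 6*(-6)) = -62*(-9 - 7 + 36) = -62*20 = -1240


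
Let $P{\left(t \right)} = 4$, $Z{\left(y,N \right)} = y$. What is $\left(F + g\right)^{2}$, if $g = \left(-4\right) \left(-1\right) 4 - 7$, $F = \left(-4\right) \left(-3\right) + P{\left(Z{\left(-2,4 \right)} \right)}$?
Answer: $625$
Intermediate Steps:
$F = 16$ ($F = \left(-4\right) \left(-3\right) + 4 = 12 + 4 = 16$)
$g = 9$ ($g = 4 \cdot 4 - 7 = 16 - 7 = 9$)
$\left(F + g\right)^{2} = \left(16 + 9\right)^{2} = 25^{2} = 625$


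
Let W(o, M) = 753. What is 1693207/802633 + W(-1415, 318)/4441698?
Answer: 86451937105/40977625182 ≈ 2.1097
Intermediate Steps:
1693207/802633 + W(-1415, 318)/4441698 = 1693207/802633 + 753/4441698 = 1693207*(1/802633) + 753*(1/4441698) = 1693207/802633 + 251/1480566 = 86451937105/40977625182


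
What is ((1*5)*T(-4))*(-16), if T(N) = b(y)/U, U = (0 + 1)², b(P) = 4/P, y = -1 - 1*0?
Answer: 320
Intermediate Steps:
y = -1 (y = -1 + 0 = -1)
U = 1 (U = 1² = 1)
T(N) = -4 (T(N) = (4/(-1))/1 = (4*(-1))*1 = -4*1 = -4)
((1*5)*T(-4))*(-16) = ((1*5)*(-4))*(-16) = (5*(-4))*(-16) = -20*(-16) = 320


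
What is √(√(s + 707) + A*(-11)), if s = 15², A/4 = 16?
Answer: √(-704 + 2*√233) ≈ 25.951*I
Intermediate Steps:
A = 64 (A = 4*16 = 64)
s = 225
√(√(s + 707) + A*(-11)) = √(√(225 + 707) + 64*(-11)) = √(√932 - 704) = √(2*√233 - 704) = √(-704 + 2*√233)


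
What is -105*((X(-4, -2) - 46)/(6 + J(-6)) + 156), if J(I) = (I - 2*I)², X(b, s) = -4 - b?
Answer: -16265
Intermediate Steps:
J(I) = I² (J(I) = (-I)² = I²)
-105*((X(-4, -2) - 46)/(6 + J(-6)) + 156) = -105*(((-4 - 1*(-4)) - 46)/(6 + (-6)²) + 156) = -105*(((-4 + 4) - 46)/(6 + 36) + 156) = -105*((0 - 46)/42 + 156) = -105*(-46*1/42 + 156) = -105*(-23/21 + 156) = -105*3253/21 = -16265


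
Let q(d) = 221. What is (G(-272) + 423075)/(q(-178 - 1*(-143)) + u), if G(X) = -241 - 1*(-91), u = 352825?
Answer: 140975/117682 ≈ 1.1979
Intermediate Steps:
G(X) = -150 (G(X) = -241 + 91 = -150)
(G(-272) + 423075)/(q(-178 - 1*(-143)) + u) = (-150 + 423075)/(221 + 352825) = 422925/353046 = 422925*(1/353046) = 140975/117682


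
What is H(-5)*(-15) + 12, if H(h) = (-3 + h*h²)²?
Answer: -245748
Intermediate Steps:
H(h) = (-3 + h³)²
H(-5)*(-15) + 12 = (-3 + (-5)³)²*(-15) + 12 = (-3 - 125)²*(-15) + 12 = (-128)²*(-15) + 12 = 16384*(-15) + 12 = -245760 + 12 = -245748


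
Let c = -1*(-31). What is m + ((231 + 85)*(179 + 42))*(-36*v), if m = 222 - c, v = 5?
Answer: -12570289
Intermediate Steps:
c = 31
m = 191 (m = 222 - 1*31 = 222 - 31 = 191)
m + ((231 + 85)*(179 + 42))*(-36*v) = 191 + ((231 + 85)*(179 + 42))*(-36*5) = 191 + (316*221)*(-180) = 191 + 69836*(-180) = 191 - 12570480 = -12570289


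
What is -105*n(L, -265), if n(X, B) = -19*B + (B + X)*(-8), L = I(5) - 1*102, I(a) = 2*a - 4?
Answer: -831915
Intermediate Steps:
I(a) = -4 + 2*a
L = -96 (L = (-4 + 2*5) - 1*102 = (-4 + 10) - 102 = 6 - 102 = -96)
n(X, B) = -27*B - 8*X (n(X, B) = -19*B + (-8*B - 8*X) = -27*B - 8*X)
-105*n(L, -265) = -105*(-27*(-265) - 8*(-96)) = -105*(7155 + 768) = -105*7923 = -831915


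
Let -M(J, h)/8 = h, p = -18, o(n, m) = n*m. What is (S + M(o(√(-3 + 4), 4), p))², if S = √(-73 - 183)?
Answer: 20480 + 4608*I ≈ 20480.0 + 4608.0*I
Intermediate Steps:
o(n, m) = m*n
M(J, h) = -8*h
S = 16*I (S = √(-256) = 16*I ≈ 16.0*I)
(S + M(o(√(-3 + 4), 4), p))² = (16*I - 8*(-18))² = (16*I + 144)² = (144 + 16*I)²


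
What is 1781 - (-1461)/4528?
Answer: 8065829/4528 ≈ 1781.3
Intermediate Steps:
1781 - (-1461)/4528 = 1781 - 1*(-1461/4528) = 1781 + 1461/4528 = 8065829/4528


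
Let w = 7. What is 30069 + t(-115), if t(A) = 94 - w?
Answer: 30156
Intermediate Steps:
t(A) = 87 (t(A) = 94 - 1*7 = 94 - 7 = 87)
30069 + t(-115) = 30069 + 87 = 30156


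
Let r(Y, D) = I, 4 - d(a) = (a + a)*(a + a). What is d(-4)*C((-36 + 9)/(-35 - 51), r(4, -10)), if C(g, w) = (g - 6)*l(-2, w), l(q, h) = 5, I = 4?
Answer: 73350/43 ≈ 1705.8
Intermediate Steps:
d(a) = 4 - 4*a² (d(a) = 4 - (a + a)*(a + a) = 4 - 2*a*2*a = 4 - 4*a²)
r(Y, D) = 4
C(g, w) = -30 + 5*g (C(g, w) = (g - 6)*5 = (-6 + g)*5 = -30 + 5*g)
d(-4)*C((-36 + 9)/(-35 - 51), r(4, -10)) = (4 - 4*(-4)²)*(-30 + 5*((-36 + 9)/(-35 - 51))) = (4 - 4*16)*(-30 + 5*(-27/(-86))) = (4 - 64)*(-30 + 5*(-27*(-1/86))) = -60*(-30 + 5*(27/86)) = -60*(-30 + 135/86) = -60*(-2445/86) = 73350/43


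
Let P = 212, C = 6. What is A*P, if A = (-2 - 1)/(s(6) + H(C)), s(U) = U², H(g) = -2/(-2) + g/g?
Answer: -318/19 ≈ -16.737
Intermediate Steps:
H(g) = 2 (H(g) = -2*(-½) + 1 = 1 + 1 = 2)
A = -3/38 (A = (-2 - 1)/(6² + 2) = -3/(36 + 2) = -3/38 ≈ -0.078947)
A*P = -3/38*212 = -318/19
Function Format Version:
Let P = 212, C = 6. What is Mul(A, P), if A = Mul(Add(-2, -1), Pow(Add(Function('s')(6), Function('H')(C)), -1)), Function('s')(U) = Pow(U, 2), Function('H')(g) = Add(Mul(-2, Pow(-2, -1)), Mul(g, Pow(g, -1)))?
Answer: Rational(-318, 19) ≈ -16.737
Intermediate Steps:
Function('H')(g) = 2 (Function('H')(g) = Add(Mul(-2, Rational(-1, 2)), 1) = Add(1, 1) = 2)
A = Rational(-3, 38) (A = Mul(Add(-2, -1), Pow(Add(Pow(6, 2), 2), -1)) = Mul(-3, Pow(Add(36, 2), -1)) = Mul(-3, Pow(38, -1)) = Mul(-3, Rational(1, 38)) = Rational(-3, 38) ≈ -0.078947)
Mul(A, P) = Mul(Rational(-3, 38), 212) = Rational(-318, 19)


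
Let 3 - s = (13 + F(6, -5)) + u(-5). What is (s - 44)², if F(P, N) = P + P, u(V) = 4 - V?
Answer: 5625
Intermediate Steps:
F(P, N) = 2*P
s = -31 (s = 3 - ((13 + 2*6) + (4 - 1*(-5))) = 3 - ((13 + 12) + (4 + 5)) = 3 - (25 + 9) = 3 - 1*34 = 3 - 34 = -31)
(s - 44)² = (-31 - 44)² = (-75)² = 5625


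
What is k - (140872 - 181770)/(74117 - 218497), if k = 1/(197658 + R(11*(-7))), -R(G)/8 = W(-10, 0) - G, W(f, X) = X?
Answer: -1007309917/3556115495 ≈ -0.28326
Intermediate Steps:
R(G) = 8*G (R(G) = -8*(0 - G) = -(-8)*G = 8*G)
k = 1/197042 (k = 1/(197658 + 8*(11*(-7))) = 1/(197658 + 8*(-77)) = 1/(197658 - 616) = 1/197042 ≈ 5.0751e-6)
k - (140872 - 181770)/(74117 - 218497) = 1/197042 - (140872 - 181770)/(74117 - 218497) = 1/197042 - (-40898)/(-144380) = 1/197042 - (-40898)*(-1)/144380 = 1/197042 - 1*20449/72190 = 1/197042 - 20449/72190 = -1007309917/3556115495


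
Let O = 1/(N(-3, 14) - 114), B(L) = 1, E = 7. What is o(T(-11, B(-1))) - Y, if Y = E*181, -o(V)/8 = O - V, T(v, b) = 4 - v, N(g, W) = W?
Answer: -28673/25 ≈ -1146.9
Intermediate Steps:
O = -1/100 (O = 1/(14 - 114) = 1/(-100) = -1/100 ≈ -0.010000)
o(V) = 2/25 + 8*V (o(V) = -8*(-1/100 - V) = 2/25 + 8*V)
Y = 1267 (Y = 7*181 = 1267)
o(T(-11, B(-1))) - Y = (2/25 + 8*(4 - 1*(-11))) - 1*1267 = (2/25 + 8*(4 + 11)) - 1267 = (2/25 + 8*15) - 1267 = (2/25 + 120) - 1267 = 3002/25 - 1267 = -28673/25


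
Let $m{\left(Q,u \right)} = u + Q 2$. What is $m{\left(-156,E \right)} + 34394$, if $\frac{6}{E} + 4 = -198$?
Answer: $\frac{3442279}{101} \approx 34082.0$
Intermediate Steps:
$E = - \frac{3}{101}$ ($E = \frac{6}{-4 - 198} = \frac{6}{-202} = 6 \left(- \frac{1}{202}\right) = - \frac{3}{101} \approx -0.029703$)
$m{\left(Q,u \right)} = u + 2 Q$
$m{\left(-156,E \right)} + 34394 = \left(- \frac{3}{101} + 2 \left(-156\right)\right) + 34394 = \left(- \frac{3}{101} - 312\right) + 34394 = - \frac{31515}{101} + 34394 = \frac{3442279}{101}$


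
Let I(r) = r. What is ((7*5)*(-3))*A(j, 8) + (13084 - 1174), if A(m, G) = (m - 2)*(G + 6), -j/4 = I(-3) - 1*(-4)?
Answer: 20730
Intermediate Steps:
j = -4 (j = -4*(-3 - 1*(-4)) = -4*(-3 + 4) = -4*1 = -4)
A(m, G) = (-2 + m)*(6 + G)
((7*5)*(-3))*A(j, 8) + (13084 - 1174) = ((7*5)*(-3))*(-12 - 2*8 + 6*(-4) + 8*(-4)) + (13084 - 1174) = (35*(-3))*(-12 - 16 - 24 - 32) + 11910 = -105*(-84) + 11910 = 8820 + 11910 = 20730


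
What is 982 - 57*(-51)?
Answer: 3889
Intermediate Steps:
982 - 57*(-51) = 982 - 1*(-2907) = 982 + 2907 = 3889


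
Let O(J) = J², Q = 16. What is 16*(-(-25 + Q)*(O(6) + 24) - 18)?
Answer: 8352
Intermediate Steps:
16*(-(-25 + Q)*(O(6) + 24) - 18) = 16*(-(-25 + 16)*(6² + 24) - 18) = 16*(-(-9)*(36 + 24) - 18) = 16*(-(-9)*60 - 18) = 16*(-1*(-540) - 18) = 16*(540 - 18) = 16*522 = 8352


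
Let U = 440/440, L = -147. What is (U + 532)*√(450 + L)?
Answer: 533*√303 ≈ 9277.9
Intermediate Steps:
U = 1 (U = 440*(1/440) = 1)
(U + 532)*√(450 + L) = (1 + 532)*√(450 - 147) = 533*√303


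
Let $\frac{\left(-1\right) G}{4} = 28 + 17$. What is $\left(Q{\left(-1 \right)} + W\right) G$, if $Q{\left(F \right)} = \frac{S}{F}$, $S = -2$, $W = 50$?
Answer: $-9360$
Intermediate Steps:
$Q{\left(F \right)} = - \frac{2}{F}$
$G = -180$ ($G = - 4 \left(28 + 17\right) = \left(-4\right) 45 = -180$)
$\left(Q{\left(-1 \right)} + W\right) G = \left(- \frac{2}{-1} + 50\right) \left(-180\right) = \left(\left(-2\right) \left(-1\right) + 50\right) \left(-180\right) = \left(2 + 50\right) \left(-180\right) = 52 \left(-180\right) = -9360$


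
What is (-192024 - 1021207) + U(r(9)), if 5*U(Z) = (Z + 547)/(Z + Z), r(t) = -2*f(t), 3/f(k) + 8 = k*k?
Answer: -14566757/12 ≈ -1.2139e+6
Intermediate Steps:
f(k) = 3/(-8 + k²) (f(k) = 3/(-8 + k*k) = 3/(-8 + k²))
r(t) = -6/(-8 + t²)
U(Z) = (547 + Z)/(10*Z) (U(Z) = ((Z + 547)/(Z + Z))/5 = ((547 + Z)/((2*Z)))/5 = ((547 + Z)*(1/(2*Z)))/5 = ((547 + Z)/(2*Z))/5 = (547 + Z)/(10*Z))
(-192024 - 1021207) + U(r(9)) = (-192024 - 1021207) + (547 - 6/(-8 + 9²))/(10*((-6/(-8 + 9²)))) = -1213231 + (547 - 6/(-8 + 81))/(10*((-6/(-8 + 81)))) = -1213231 + (547 - 6/73)/(10*((-6/73))) = -1213231 + (547 - 6*1/73)/(10*((-6*1/73))) = -1213231 + (547 - 6/73)/(10*(-6/73)) = -1213231 + (⅒)*(-73/6)*(39925/73) = -1213231 - 7985/12 = -14566757/12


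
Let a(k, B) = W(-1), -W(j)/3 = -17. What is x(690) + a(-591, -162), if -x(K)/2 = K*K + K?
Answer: -953529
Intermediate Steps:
W(j) = 51 (W(j) = -3*(-17) = 51)
a(k, B) = 51
x(K) = -2*K - 2*K² (x(K) = -2*(K*K + K) = -2*(K² + K) = -2*(K + K²) = -2*K - 2*K²)
x(690) + a(-591, -162) = -2*690*(1 + 690) + 51 = -2*690*691 + 51 = -953580 + 51 = -953529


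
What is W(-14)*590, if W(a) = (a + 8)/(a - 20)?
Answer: 1770/17 ≈ 104.12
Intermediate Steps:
W(a) = (8 + a)/(-20 + a)
W(-14)*590 = ((8 - 14)/(-20 - 14))*590 = (-6/(-34))*590 = -1/34*(-6)*590 = (3/17)*590 = 1770/17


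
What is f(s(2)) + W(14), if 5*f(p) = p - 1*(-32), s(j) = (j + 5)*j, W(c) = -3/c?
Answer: 629/70 ≈ 8.9857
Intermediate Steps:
s(j) = j*(5 + j) (s(j) = (5 + j)*j = j*(5 + j))
f(p) = 32/5 + p/5 (f(p) = (p - 1*(-32))/5 = (p + 32)/5 = (32 + p)/5 = 32/5 + p/5)
f(s(2)) + W(14) = (32/5 + (2*(5 + 2))/5) - 3/14 = (32/5 + (2*7)/5) - 3*1/14 = (32/5 + (⅕)*14) - 3/14 = (32/5 + 14/5) - 3/14 = 46/5 - 3/14 = 629/70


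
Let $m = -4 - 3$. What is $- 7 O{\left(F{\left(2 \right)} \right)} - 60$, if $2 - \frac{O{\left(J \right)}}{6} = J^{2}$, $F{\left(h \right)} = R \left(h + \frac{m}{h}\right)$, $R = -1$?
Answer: $- \frac{99}{2} \approx -49.5$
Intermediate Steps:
$m = -7$
$F{\left(h \right)} = - h + \frac{7}{h}$ ($F{\left(h \right)} = - (h - \frac{7}{h}) = - h + \frac{7}{h}$)
$O{\left(J \right)} = 12 - 6 J^{2}$
$- 7 O{\left(F{\left(2 \right)} \right)} - 60 = - 7 \left(12 - 6 \left(\left(-1\right) 2 + \frac{7}{2}\right)^{2}\right) - 60 = - 7 \left(12 - 6 \left(-2 + 7 \cdot \frac{1}{2}\right)^{2}\right) - 60 = - 7 \left(12 - 6 \left(-2 + \frac{7}{2}\right)^{2}\right) - 60 = - 7 \left(12 - 6 \left(\frac{3}{2}\right)^{2}\right) - 60 = - 7 \left(12 - \frac{27}{2}\right) - 60 = \left(-7\right) \left(- \frac{3}{2}\right) - 60 = \frac{21}{2} - 60 = - \frac{99}{2}$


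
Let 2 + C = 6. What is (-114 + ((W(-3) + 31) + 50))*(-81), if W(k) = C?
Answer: 2349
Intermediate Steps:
C = 4 (C = -2 + 6 = 4)
W(k) = 4
(-114 + ((W(-3) + 31) + 50))*(-81) = (-114 + ((4 + 31) + 50))*(-81) = (-114 + (35 + 50))*(-81) = (-114 + 85)*(-81) = -29*(-81) = 2349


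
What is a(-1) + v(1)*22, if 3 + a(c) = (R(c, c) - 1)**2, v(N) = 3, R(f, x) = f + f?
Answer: 72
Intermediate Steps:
R(f, x) = 2*f
a(c) = -3 + (-1 + 2*c)**2 (a(c) = -3 + (2*c - 1)**2 = -3 + (-1 + 2*c)**2)
a(-1) + v(1)*22 = (-3 + (-1 + 2*(-1))**2) + 3*22 = (-3 + (-1 - 2)**2) + 66 = (-3 + (-3)**2) + 66 = (-3 + 9) + 66 = 6 + 66 = 72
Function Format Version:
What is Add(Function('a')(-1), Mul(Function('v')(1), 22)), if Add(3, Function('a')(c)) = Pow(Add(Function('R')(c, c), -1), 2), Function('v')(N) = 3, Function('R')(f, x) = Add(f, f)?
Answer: 72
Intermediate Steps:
Function('R')(f, x) = Mul(2, f)
Function('a')(c) = Add(-3, Pow(Add(-1, Mul(2, c)), 2)) (Function('a')(c) = Add(-3, Pow(Add(Mul(2, c), -1), 2)) = Add(-3, Pow(Add(-1, Mul(2, c)), 2)))
Add(Function('a')(-1), Mul(Function('v')(1), 22)) = Add(Add(-3, Pow(Add(-1, Mul(2, -1)), 2)), Mul(3, 22)) = Add(Add(-3, Pow(Add(-1, -2), 2)), 66) = Add(Add(-3, Pow(-3, 2)), 66) = Add(Add(-3, 9), 66) = Add(6, 66) = 72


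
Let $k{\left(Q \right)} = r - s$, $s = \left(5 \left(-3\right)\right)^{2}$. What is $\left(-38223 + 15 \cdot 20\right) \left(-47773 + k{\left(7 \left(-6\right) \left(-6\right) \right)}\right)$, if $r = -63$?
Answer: $1822617303$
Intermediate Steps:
$s = 225$ ($s = \left(-15\right)^{2} = 225$)
$k{\left(Q \right)} = -288$ ($k{\left(Q \right)} = -63 - 225 = -288$)
$\left(-38223 + 15 \cdot 20\right) \left(-47773 + k{\left(7 \left(-6\right) \left(-6\right) \right)}\right) = \left(-38223 + 15 \cdot 20\right) \left(-47773 - 288\right) = \left(-38223 + 300\right) \left(-48061\right) = \left(-37923\right) \left(-48061\right) = 1822617303$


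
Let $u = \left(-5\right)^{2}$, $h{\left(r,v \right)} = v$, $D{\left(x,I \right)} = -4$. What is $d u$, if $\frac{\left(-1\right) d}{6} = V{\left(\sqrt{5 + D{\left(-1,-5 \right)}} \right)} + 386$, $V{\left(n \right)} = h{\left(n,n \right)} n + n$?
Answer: $-58200$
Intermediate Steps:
$u = 25$
$V{\left(n \right)} = n + n^{2}$ ($V{\left(n \right)} = n n + n = n^{2} + n = n + n^{2}$)
$d = -2328$ ($d = - 6 \left(\sqrt{5 - 4} \left(1 + \sqrt{5 - 4}\right) + 386\right) = - 6 \left(\sqrt{1} \left(1 + \sqrt{1}\right) + 386\right) = - 6 \left(1 \left(1 + 1\right) + 386\right) = - 6 \left(1 \cdot 2 + 386\right) = - 6 \left(2 + 386\right) = \left(-6\right) 388 = -2328$)
$d u = \left(-2328\right) 25 = -58200$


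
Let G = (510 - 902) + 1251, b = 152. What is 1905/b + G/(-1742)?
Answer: 1593971/132392 ≈ 12.040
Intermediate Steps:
G = 859 (G = -392 + 1251 = 859)
1905/b + G/(-1742) = 1905/152 + 859/(-1742) = 1905*(1/152) + 859*(-1/1742) = 1905/152 - 859/1742 = 1593971/132392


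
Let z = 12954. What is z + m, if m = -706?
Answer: 12248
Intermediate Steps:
z + m = 12954 - 706 = 12248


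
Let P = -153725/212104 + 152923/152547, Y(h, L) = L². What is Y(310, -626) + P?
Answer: 12679481786606305/32355828888 ≈ 3.9188e+5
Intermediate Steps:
P = 8985292417/32355828888 (P = -153725*1/212104 + 152923*(1/152547) = -153725/212104 + 152923/152547 = 8985292417/32355828888 ≈ 0.27770)
Y(310, -626) + P = (-626)² + 8985292417/32355828888 = 391876 + 8985292417/32355828888 = 12679481786606305/32355828888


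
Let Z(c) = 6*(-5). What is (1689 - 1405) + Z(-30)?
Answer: 254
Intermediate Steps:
Z(c) = -30
(1689 - 1405) + Z(-30) = (1689 - 1405) - 30 = 284 - 30 = 254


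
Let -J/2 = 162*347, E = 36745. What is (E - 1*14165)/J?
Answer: -5645/28107 ≈ -0.20084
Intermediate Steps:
J = -112428 (J = -324*347 = -2*56214 = -112428)
(E - 1*14165)/J = (36745 - 1*14165)/(-112428) = (36745 - 14165)*(-1/112428) = 22580*(-1/112428) = -5645/28107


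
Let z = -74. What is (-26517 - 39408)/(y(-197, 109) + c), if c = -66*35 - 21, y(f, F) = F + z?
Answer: 65925/2296 ≈ 28.713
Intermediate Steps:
y(f, F) = -74 + F (y(f, F) = F - 74 = -74 + F)
c = -2331 (c = -2310 - 21 = -2331)
(-26517 - 39408)/(y(-197, 109) + c) = (-26517 - 39408)/((-74 + 109) - 2331) = -65925/(35 - 2331) = -65925/(-2296) = -65925*(-1/2296) = 65925/2296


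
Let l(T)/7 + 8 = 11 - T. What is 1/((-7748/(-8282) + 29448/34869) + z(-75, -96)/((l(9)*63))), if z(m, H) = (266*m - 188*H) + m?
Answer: 42451403526/107284067693 ≈ 0.39569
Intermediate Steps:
l(T) = 21 - 7*T (l(T) = -56 + 7*(11 - T) = -56 + (77 - 7*T) = 21 - 7*T)
z(m, H) = -188*H + 267*m (z(m, H) = (-188*H + 266*m) + m = -188*H + 267*m)
1/((-7748/(-8282) + 29448/34869) + z(-75, -96)/((l(9)*63))) = 1/((-7748/(-8282) + 29448/34869) + (-188*(-96) + 267*(-75))/(((21 - 7*9)*63))) = 1/((-7748*(-1/8282) + 29448*(1/34869)) + (18048 - 20025)/(((21 - 63)*63))) = 1/((3874/4141 + 9816/11623) - 1977/((-42*63))) = 1/(85675558/48130843 - 1977/(-2646)) = 1/(85675558/48130843 - 1977*(-1/2646)) = 1/(85675558/48130843 + 659/882) = 1/(107284067693/42451403526) = 42451403526/107284067693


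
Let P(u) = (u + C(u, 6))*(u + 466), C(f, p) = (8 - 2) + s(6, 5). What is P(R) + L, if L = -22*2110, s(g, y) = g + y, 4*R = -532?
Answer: -85048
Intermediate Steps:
R = -133 (R = (¼)*(-532) = -133)
L = -46420
C(f, p) = 17 (C(f, p) = (8 - 2) + (6 + 5) = 6 + 11 = 17)
P(u) = (17 + u)*(466 + u) (P(u) = (u + 17)*(u + 466) = (17 + u)*(466 + u))
P(R) + L = (7922 + (-133)² + 483*(-133)) - 46420 = (7922 + 17689 - 64239) - 46420 = -38628 - 46420 = -85048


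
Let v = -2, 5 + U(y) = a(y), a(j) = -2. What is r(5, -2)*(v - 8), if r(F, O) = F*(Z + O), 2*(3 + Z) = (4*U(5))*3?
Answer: 2350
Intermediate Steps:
U(y) = -7 (U(y) = -5 - 2 = -7)
Z = -45 (Z = -3 + ((4*(-7))*3)/2 = -3 + (-28*3)/2 = -3 + (½)*(-84) = -3 - 42 = -45)
r(F, O) = F*(-45 + O)
r(5, -2)*(v - 8) = (5*(-45 - 2))*(-2 - 8) = (5*(-47))*(-10) = -235*(-10) = 2350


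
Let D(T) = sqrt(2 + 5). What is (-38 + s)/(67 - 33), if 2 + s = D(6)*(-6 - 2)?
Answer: -20/17 - 4*sqrt(7)/17 ≈ -1.7990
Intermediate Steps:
D(T) = sqrt(7)
s = -2 - 8*sqrt(7) (s = -2 + sqrt(7)*(-6 - 2) = -2 + sqrt(7)*(-8) = -2 - 8*sqrt(7) ≈ -23.166)
(-38 + s)/(67 - 33) = (-38 + (-2 - 8*sqrt(7)))/(67 - 33) = (-40 - 8*sqrt(7))/34 = -20/17 - 4*sqrt(7)/17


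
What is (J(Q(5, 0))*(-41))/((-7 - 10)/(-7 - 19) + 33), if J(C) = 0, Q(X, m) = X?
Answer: 0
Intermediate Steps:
(J(Q(5, 0))*(-41))/((-7 - 10)/(-7 - 19) + 33) = (0*(-41))/((-7 - 10)/(-7 - 19) + 33) = 0/(-17/(-26) + 33) = 0/(-17*(-1/26) + 33) = 0/(17/26 + 33) = 0/(875/26) = 0*(26/875) = 0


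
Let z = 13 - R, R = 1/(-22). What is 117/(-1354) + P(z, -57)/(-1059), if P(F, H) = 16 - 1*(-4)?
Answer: -150983/1433886 ≈ -0.10530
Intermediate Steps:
R = -1/22 ≈ -0.045455
z = 287/22 (z = 13 - 1*(-1/22) = 13 + 1/22 = 287/22 ≈ 13.045)
P(F, H) = 20 (P(F, H) = 16 + 4 = 20)
117/(-1354) + P(z, -57)/(-1059) = 117/(-1354) + 20/(-1059) = 117*(-1/1354) + 20*(-1/1059) = -117/1354 - 20/1059 = -150983/1433886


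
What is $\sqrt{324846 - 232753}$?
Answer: $\sqrt{92093} \approx 303.47$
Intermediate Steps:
$\sqrt{324846 - 232753} = \sqrt{92093}$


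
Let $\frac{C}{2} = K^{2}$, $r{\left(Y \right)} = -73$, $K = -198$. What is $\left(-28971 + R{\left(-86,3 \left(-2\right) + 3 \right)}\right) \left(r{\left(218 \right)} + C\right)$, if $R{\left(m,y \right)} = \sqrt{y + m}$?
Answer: $-2269443285 + 78335 i \sqrt{89} \approx -2.2694 \cdot 10^{9} + 7.3901 \cdot 10^{5} i$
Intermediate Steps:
$R{\left(m,y \right)} = \sqrt{m + y}$
$C = 78408$ ($C = 2 \left(-198\right)^{2} = 2 \cdot 39204 = 78408$)
$\left(-28971 + R{\left(-86,3 \left(-2\right) + 3 \right)}\right) \left(r{\left(218 \right)} + C\right) = \left(-28971 + \sqrt{-86 + \left(3 \left(-2\right) + 3\right)}\right) \left(-73 + 78408\right) = \left(-28971 + \sqrt{-86 + \left(-6 + 3\right)}\right) 78335 = \left(-28971 + \sqrt{-86 - 3}\right) 78335 = \left(-28971 + \sqrt{-89}\right) 78335 = \left(-28971 + i \sqrt{89}\right) 78335 = -2269443285 + 78335 i \sqrt{89}$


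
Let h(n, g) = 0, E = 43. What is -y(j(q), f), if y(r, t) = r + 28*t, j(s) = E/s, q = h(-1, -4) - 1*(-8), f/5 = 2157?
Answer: -2415883/8 ≈ -3.0199e+5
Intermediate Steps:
f = 10785 (f = 5*2157 = 10785)
q = 8 (q = 0 - 1*(-8) = 0 + 8 = 8)
j(s) = 43/s
-y(j(q), f) = -(43/8 + 28*10785) = -(43*(⅛) + 301980) = -(43/8 + 301980) = -1*2415883/8 = -2415883/8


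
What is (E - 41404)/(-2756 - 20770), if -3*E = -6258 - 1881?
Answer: 4299/2614 ≈ 1.6446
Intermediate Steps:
E = 2713 (E = -(-6258 - 1881)/3 = -⅓*(-8139) = 2713)
(E - 41404)/(-2756 - 20770) = (2713 - 41404)/(-2756 - 20770) = -38691/(-23526) = -38691*(-1/23526) = 4299/2614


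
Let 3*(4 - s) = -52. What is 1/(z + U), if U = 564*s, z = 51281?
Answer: 1/63313 ≈ 1.5795e-5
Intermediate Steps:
s = 64/3 (s = 4 - ⅓*(-52) = 4 + 52/3 = 64/3 ≈ 21.333)
U = 12032 (U = 564*(64/3) = 12032)
1/(z + U) = 1/(51281 + 12032) = 1/63313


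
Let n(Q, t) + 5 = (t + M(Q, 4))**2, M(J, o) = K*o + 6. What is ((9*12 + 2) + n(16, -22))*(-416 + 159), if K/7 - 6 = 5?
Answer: -21939833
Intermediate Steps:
K = 77 (K = 42 + 7*5 = 42 + 35 = 77)
M(J, o) = 6 + 77*o (M(J, o) = 77*o + 6 = 6 + 77*o)
n(Q, t) = -5 + (314 + t)**2 (n(Q, t) = -5 + (t + (6 + 77*4))**2 = -5 + (t + (6 + 308))**2 = -5 + (t + 314)**2 = -5 + (314 + t)**2)
((9*12 + 2) + n(16, -22))*(-416 + 159) = ((9*12 + 2) + (-5 + (314 - 22)**2))*(-416 + 159) = ((108 + 2) + (-5 + 292**2))*(-257) = (110 + (-5 + 85264))*(-257) = (110 + 85259)*(-257) = 85369*(-257) = -21939833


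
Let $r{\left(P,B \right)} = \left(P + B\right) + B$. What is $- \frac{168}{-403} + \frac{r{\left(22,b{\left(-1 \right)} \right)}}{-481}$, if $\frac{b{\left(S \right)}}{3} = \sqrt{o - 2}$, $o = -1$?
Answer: $\frac{5534}{14911} - \frac{6 i \sqrt{3}}{481} \approx 0.37114 - 0.021606 i$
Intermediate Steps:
$b{\left(S \right)} = 3 i \sqrt{3}$ ($b{\left(S \right)} = 3 \sqrt{-1 - 2} = 3 \sqrt{-3} = 3 i \sqrt{3}$)
$r{\left(P,B \right)} = P + 2 B$ ($r{\left(P,B \right)} = \left(B + P\right) + B = P + 2 B$)
$- \frac{168}{-403} + \frac{r{\left(22,b{\left(-1 \right)} \right)}}{-481} = - \frac{168}{-403} + \frac{22 + 2 \cdot 3 i \sqrt{3}}{-481} = \left(-168\right) \left(- \frac{1}{403}\right) + \left(22 + 6 i \sqrt{3}\right) \left(- \frac{1}{481}\right) = \frac{168}{403} - \left(\frac{22}{481} + \frac{6 i \sqrt{3}}{481}\right) = \frac{5534}{14911} - \frac{6 i \sqrt{3}}{481}$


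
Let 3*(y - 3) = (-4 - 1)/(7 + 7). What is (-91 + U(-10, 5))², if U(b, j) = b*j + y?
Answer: 33651601/1764 ≈ 19077.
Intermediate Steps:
y = 121/42 (y = 3 + ((-4 - 1)/(7 + 7))/3 = 3 + (-5/14)/3 = 3 + (-5*1/14)/3 = 3 + (⅓)*(-5/14) = 3 - 5/42 = 121/42 ≈ 2.8810)
U(b, j) = 121/42 + b*j (U(b, j) = b*j + 121/42 = 121/42 + b*j)
(-91 + U(-10, 5))² = (-91 + (121/42 - 10*5))² = (-91 + (121/42 - 50))² = (-91 - 1979/42)² = (-5801/42)² = 33651601/1764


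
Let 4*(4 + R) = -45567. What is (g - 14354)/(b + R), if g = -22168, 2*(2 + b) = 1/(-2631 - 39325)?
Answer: 3064634064/956407999 ≈ 3.2043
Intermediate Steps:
R = -45583/4 (R = -4 + (¼)*(-45567) = -4 - 45567/4 = -45583/4 ≈ -11396.)
b = -167825/83912 (b = -2 + 1/(2*(-2631 - 39325)) = -2 + (½)/(-41956) = -2 + (½)*(-1/41956) = -2 - 1/83912 = -167825/83912 ≈ -2.0000)
(g - 14354)/(b + R) = (-22168 - 14354)/(-167825/83912 - 45583/4) = -36522/(-956407999/83912) = -36522*(-83912/956407999) = 3064634064/956407999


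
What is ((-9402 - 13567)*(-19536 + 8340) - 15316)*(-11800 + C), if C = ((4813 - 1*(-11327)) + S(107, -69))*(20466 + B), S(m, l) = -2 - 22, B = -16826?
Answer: 15081703053267520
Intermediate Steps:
S(m, l) = -24
C = 58662240 (C = ((4813 - 1*(-11327)) - 24)*(20466 - 16826) = ((4813 + 11327) - 24)*3640 = (16140 - 24)*3640 = 16116*3640 = 58662240)
((-9402 - 13567)*(-19536 + 8340) - 15316)*(-11800 + C) = ((-9402 - 13567)*(-19536 + 8340) - 15316)*(-11800 + 58662240) = (-22969*(-11196) - 15316)*58650440 = (257160924 - 15316)*58650440 = 257145608*58650440 = 15081703053267520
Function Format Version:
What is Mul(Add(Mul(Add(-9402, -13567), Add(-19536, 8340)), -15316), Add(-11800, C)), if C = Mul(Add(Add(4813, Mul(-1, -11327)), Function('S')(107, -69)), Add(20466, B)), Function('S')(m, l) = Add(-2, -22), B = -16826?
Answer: 15081703053267520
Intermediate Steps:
Function('S')(m, l) = -24
C = 58662240 (C = Mul(Add(Add(4813, Mul(-1, -11327)), -24), Add(20466, -16826)) = Mul(Add(Add(4813, 11327), -24), 3640) = Mul(Add(16140, -24), 3640) = Mul(16116, 3640) = 58662240)
Mul(Add(Mul(Add(-9402, -13567), Add(-19536, 8340)), -15316), Add(-11800, C)) = Mul(Add(Mul(Add(-9402, -13567), Add(-19536, 8340)), -15316), Add(-11800, 58662240)) = Mul(Add(Mul(-22969, -11196), -15316), 58650440) = Mul(Add(257160924, -15316), 58650440) = Mul(257145608, 58650440) = 15081703053267520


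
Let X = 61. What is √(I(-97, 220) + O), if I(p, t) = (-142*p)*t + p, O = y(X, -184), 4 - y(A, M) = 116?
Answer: √3030071 ≈ 1740.7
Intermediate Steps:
y(A, M) = -112 (y(A, M) = 4 - 1*116 = 4 - 116 = -112)
O = -112
I(p, t) = p - 142*p*t (I(p, t) = -142*p*t + p = p - 142*p*t)
√(I(-97, 220) + O) = √(-97*(1 - 142*220) - 112) = √(-97*(1 - 31240) - 112) = √(-97*(-31239) - 112) = √(3030183 - 112) = √3030071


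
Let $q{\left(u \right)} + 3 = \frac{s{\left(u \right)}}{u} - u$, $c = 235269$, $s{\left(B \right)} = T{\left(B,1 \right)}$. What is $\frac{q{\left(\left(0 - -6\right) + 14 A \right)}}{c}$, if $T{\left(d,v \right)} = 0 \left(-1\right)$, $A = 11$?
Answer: $- \frac{163}{235269} \approx -0.00069282$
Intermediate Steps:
$T{\left(d,v \right)} = 0$
$s{\left(B \right)} = 0$
$q{\left(u \right)} = -3 - u$ ($q{\left(u \right)} = -3 + \left(\frac{0}{u} - u\right) = -3 + \left(0 - u\right) = -3 - u$)
$\frac{q{\left(\left(0 - -6\right) + 14 A \right)}}{c} = \frac{-3 - \left(\left(0 - -6\right) + 14 \cdot 11\right)}{235269} = \left(-3 - \left(\left(0 + 6\right) + 154\right)\right) \frac{1}{235269} = \left(-3 - \left(6 + 154\right)\right) \frac{1}{235269} = \left(-3 - 160\right) \frac{1}{235269} = \left(-163\right) \frac{1}{235269} = - \frac{163}{235269}$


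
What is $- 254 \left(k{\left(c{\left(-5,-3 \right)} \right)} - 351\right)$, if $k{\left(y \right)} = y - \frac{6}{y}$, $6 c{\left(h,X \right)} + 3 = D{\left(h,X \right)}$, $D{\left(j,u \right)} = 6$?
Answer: $92075$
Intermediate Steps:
$c{\left(h,X \right)} = \frac{1}{2}$ ($c{\left(h,X \right)} = - \frac{1}{2} + \frac{1}{6} \cdot 6 = - \frac{1}{2} + 1 = \frac{1}{2}$)
$- 254 \left(k{\left(c{\left(-5,-3 \right)} \right)} - 351\right) = - 254 \left(\left(\frac{1}{2} - 6 \frac{1}{\frac{1}{2}}\right) - 351\right) = - 254 \left(\left(\frac{1}{2} - 12\right) - 351\right) = - 254 \left(- \frac{23}{2} - 351\right) = \left(-254\right) \left(- \frac{725}{2}\right) = 92075$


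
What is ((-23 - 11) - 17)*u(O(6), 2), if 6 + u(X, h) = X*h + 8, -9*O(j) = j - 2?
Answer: -170/3 ≈ -56.667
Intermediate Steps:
O(j) = 2/9 - j/9 (O(j) = -(j - 2)/9 = -(-2 + j)/9 = 2/9 - j/9)
u(X, h) = 2 + X*h (u(X, h) = -6 + (X*h + 8) = -6 + (8 + X*h) = 2 + X*h)
((-23 - 11) - 17)*u(O(6), 2) = ((-23 - 11) - 17)*(2 + (2/9 - 1/9*6)*2) = (-34 - 17)*(2 + (2/9 - 2/3)*2) = -51*(2 - 4/9*2) = -51*(2 - 8/9) = -51*10/9 = -170/3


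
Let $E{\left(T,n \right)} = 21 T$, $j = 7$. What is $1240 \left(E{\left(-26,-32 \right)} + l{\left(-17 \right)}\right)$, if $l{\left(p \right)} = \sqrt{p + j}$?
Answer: $-677040 + 1240 i \sqrt{10} \approx -6.7704 \cdot 10^{5} + 3921.2 i$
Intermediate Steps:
$l{\left(p \right)} = \sqrt{7 + p}$ ($l{\left(p \right)} = \sqrt{p + 7} = \sqrt{7 + p}$)
$1240 \left(E{\left(-26,-32 \right)} + l{\left(-17 \right)}\right) = 1240 \left(21 \left(-26\right) + \sqrt{7 - 17}\right) = 1240 \left(-546 + \sqrt{-10}\right) = 1240 \left(-546 + i \sqrt{10}\right) = -677040 + 1240 i \sqrt{10}$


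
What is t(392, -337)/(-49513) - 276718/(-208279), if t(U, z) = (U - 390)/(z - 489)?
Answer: 5658570340221/4259069986451 ≈ 1.3286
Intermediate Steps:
t(U, z) = (-390 + U)/(-489 + z)
t(392, -337)/(-49513) - 276718/(-208279) = ((-390 + 392)/(-489 - 337))/(-49513) - 276718/(-208279) = (2/(-826))*(-1/49513) - 276718*(-1/208279) = -1/826*2*(-1/49513) + 276718/208279 = -1/413*(-1/49513) + 276718/208279 = 1/20448869 + 276718/208279 = 5658570340221/4259069986451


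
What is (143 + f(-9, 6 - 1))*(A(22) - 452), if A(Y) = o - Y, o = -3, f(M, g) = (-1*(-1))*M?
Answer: -63918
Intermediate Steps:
f(M, g) = M (f(M, g) = 1*M = M)
A(Y) = -3 - Y
(143 + f(-9, 6 - 1))*(A(22) - 452) = (143 - 9)*((-3 - 1*22) - 452) = 134*((-3 - 22) - 452) = 134*(-25 - 452) = 134*(-477) = -63918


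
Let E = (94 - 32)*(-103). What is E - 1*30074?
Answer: -36460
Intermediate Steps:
E = -6386 (E = 62*(-103) = -6386)
E - 1*30074 = -6386 - 1*30074 = -6386 - 30074 = -36460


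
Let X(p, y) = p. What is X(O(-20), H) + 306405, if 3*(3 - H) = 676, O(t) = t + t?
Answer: 306365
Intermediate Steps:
O(t) = 2*t
H = -667/3 (H = 3 - 1/3*676 = 3 - 676/3 = -667/3 ≈ -222.33)
X(O(-20), H) + 306405 = 2*(-20) + 306405 = -40 + 306405 = 306365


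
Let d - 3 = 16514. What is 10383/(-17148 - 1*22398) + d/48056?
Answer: 25702639/316737096 ≈ 0.081148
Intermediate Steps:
d = 16517 (d = 3 + 16514 = 16517)
10383/(-17148 - 1*22398) + d/48056 = 10383/(-17148 - 1*22398) + 16517/48056 = 10383/(-17148 - 22398) + 16517*(1/48056) = 10383/(-39546) + 16517/48056 = 10383*(-1/39546) + 16517/48056 = -3461/13182 + 16517/48056 = 25702639/316737096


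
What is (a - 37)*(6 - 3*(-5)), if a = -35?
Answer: -1512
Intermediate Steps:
(a - 37)*(6 - 3*(-5)) = (-35 - 37)*(6 - 3*(-5)) = -72*(6 + 15) = -72*21 = -1512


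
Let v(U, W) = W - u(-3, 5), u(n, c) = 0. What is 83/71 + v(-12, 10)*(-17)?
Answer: -11987/71 ≈ -168.83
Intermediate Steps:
v(U, W) = W (v(U, W) = W - 1*0 = W + 0 = W)
83/71 + v(-12, 10)*(-17) = 83/71 + 10*(-17) = 83*(1/71) - 170 = 83/71 - 170 = -11987/71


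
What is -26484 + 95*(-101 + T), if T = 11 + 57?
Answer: -29619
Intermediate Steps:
T = 68
-26484 + 95*(-101 + T) = -26484 + 95*(-101 + 68) = -26484 + 95*(-33) = -26484 - 3135 = -29619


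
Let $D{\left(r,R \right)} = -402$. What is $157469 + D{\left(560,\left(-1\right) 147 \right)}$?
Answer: $157067$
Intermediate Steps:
$157469 + D{\left(560,\left(-1\right) 147 \right)} = 157469 - 402 = 157067$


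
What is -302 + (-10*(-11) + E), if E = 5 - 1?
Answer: -188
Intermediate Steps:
E = 4
-302 + (-10*(-11) + E) = -302 + (-10*(-11) + 4) = -302 + (110 + 4) = -302 + 114 = -188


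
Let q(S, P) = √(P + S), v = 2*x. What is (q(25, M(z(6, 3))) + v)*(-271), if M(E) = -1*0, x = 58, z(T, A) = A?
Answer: -32791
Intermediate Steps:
v = 116 (v = 2*58 = 116)
M(E) = 0
(q(25, M(z(6, 3))) + v)*(-271) = (√(0 + 25) + 116)*(-271) = (√25 + 116)*(-271) = (5 + 116)*(-271) = 121*(-271) = -32791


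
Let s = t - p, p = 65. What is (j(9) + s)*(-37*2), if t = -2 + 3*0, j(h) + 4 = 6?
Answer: 4810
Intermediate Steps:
j(h) = 2 (j(h) = -4 + 6 = 2)
t = -2 (t = -2 + 0 = -2)
s = -67 (s = -2 - 1*65 = -2 - 65 = -67)
(j(9) + s)*(-37*2) = (2 - 67)*(-37*2) = -65*(-74) = 4810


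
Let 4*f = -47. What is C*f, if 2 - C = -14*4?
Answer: -1363/2 ≈ -681.50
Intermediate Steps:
f = -47/4 (f = (¼)*(-47) = -47/4 ≈ -11.750)
C = 58 (C = 2 - (-14)*4 = 2 - 1*(-56) = 2 + 56 = 58)
C*f = 58*(-47/4) = -1363/2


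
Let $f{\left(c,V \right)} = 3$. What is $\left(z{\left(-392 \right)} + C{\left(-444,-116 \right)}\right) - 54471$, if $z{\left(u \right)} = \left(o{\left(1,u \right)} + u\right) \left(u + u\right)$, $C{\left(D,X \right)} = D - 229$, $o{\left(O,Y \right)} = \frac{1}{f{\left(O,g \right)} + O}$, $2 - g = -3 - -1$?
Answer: $251988$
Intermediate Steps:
$g = 4$ ($g = 2 - \left(-3 - -1\right) = 2 - \left(-3 + 1\right) = 2 - -2 = 2 + 2 = 4$)
$o{\left(O,Y \right)} = \frac{1}{3 + O}$
$C{\left(D,X \right)} = -229 + D$
$z{\left(u \right)} = 2 u \left(\frac{1}{4} + u\right)$ ($z{\left(u \right)} = \left(\frac{1}{3 + 1} + u\right) \left(u + u\right) = \left(\frac{1}{4} + u\right) 2 u = 2 u \left(\frac{1}{4} + u\right)$)
$\left(z{\left(-392 \right)} + C{\left(-444,-116 \right)}\right) - 54471 = \left(\frac{1}{2} \left(-392\right) \left(1 + 4 \left(-392\right)\right) - 673\right) - 54471 = \left(\frac{1}{2} \left(-392\right) \left(1 - 1568\right) - 673\right) - 54471 = \left(\frac{1}{2} \left(-392\right) \left(-1567\right) - 673\right) - 54471 = \left(307132 - 673\right) - 54471 = 306459 - 54471 = 251988$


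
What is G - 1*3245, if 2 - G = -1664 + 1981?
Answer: -3560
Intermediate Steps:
G = -315 (G = 2 - (-1664 + 1981) = 2 - 1*317 = 2 - 317 = -315)
G - 1*3245 = -315 - 1*3245 = -315 - 3245 = -3560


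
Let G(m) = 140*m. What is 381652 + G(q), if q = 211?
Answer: 411192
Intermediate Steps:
381652 + G(q) = 381652 + 140*211 = 381652 + 29540 = 411192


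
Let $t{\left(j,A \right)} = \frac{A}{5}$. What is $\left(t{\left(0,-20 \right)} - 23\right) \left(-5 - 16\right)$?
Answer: $567$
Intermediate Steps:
$t{\left(j,A \right)} = \frac{A}{5}$ ($t{\left(j,A \right)} = A \frac{1}{5} = \frac{A}{5}$)
$\left(t{\left(0,-20 \right)} - 23\right) \left(-5 - 16\right) = \left(\frac{1}{5} \left(-20\right) - 23\right) \left(-5 - 16\right) = \left(-4 - 23\right) \left(-5 - 16\right) = \left(-4 - 23\right) \left(-21\right) = \left(-27\right) \left(-21\right) = 567$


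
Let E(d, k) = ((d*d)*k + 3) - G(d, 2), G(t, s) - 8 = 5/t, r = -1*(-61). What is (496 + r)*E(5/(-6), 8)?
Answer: 32863/9 ≈ 3651.4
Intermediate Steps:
r = 61
G(t, s) = 8 + 5/t
E(d, k) = -5 - 5/d + k*d² (E(d, k) = ((d*d)*k + 3) - (8 + 5/d) = (d²*k + 3) + (-8 - 5/d) = (k*d² + 3) + (-8 - 5/d) = (3 + k*d²) + (-8 - 5/d) = -5 - 5/d + k*d²)
(496 + r)*E(5/(-6), 8) = (496 + 61)*(-5 - 5/(5/(-6)) + 8*(5/(-6))²) = 557*(-5 - 5/(5*(-⅙)) + 8*(5*(-⅙))²) = 557*(-5 - 5/(-⅚) + 8*(-⅚)²) = 557*(-5 - 5*(-6/5) + 8*(25/36)) = 557*(-5 + 6 + 50/9) = 557*(59/9) = 32863/9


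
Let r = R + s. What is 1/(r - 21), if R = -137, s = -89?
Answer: -1/247 ≈ -0.0040486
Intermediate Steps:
r = -226 (r = -137 - 89 = -226)
1/(r - 21) = 1/(-226 - 21) = 1/(-247) = -1/247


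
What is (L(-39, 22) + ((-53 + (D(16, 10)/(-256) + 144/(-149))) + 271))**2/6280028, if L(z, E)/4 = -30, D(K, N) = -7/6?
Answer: 493218849177961/328939894119333888 ≈ 0.0014994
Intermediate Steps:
D(K, N) = -7/6 (D(K, N) = -7*1/6 = -7/6)
L(z, E) = -120 (L(z, E) = 4*(-30) = -120)
(L(-39, 22) + ((-53 + (D(16, 10)/(-256) + 144/(-149))) + 271))**2/6280028 = (-120 + ((-53 + (-7/6/(-256) + 144/(-149))) + 271))**2/6280028 = (-120 + ((-53 + (-7/6*(-1/256) + 144*(-1/149))) + 271))**2*(1/6280028) = (-120 + ((-53 + (7/1536 - 144/149)) + 271))**2*(1/6280028) = (-120 + ((-53 - 220141/228864) + 271))**2*(1/6280028) = (-120 + (-12349933/228864 + 271))**2*(1/6280028) = (-120 + 49672211/228864)**2*(1/6280028) = (22208531/228864)**2*(1/6280028) = (493218849177961/52378730496)*(1/6280028) = 493218849177961/328939894119333888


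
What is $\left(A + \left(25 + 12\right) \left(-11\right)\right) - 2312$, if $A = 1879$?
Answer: $-840$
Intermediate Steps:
$\left(A + \left(25 + 12\right) \left(-11\right)\right) - 2312 = \left(1879 + \left(25 + 12\right) \left(-11\right)\right) - 2312 = \left(1879 + 37 \left(-11\right)\right) - 2312 = \left(1879 - 407\right) - 2312 = 1472 - 2312 = -840$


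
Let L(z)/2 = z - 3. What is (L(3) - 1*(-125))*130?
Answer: 16250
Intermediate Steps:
L(z) = -6 + 2*z (L(z) = 2*(z - 3) = 2*(-3 + z) = -6 + 2*z)
(L(3) - 1*(-125))*130 = ((-6 + 2*3) - 1*(-125))*130 = ((-6 + 6) + 125)*130 = (0 + 125)*130 = 125*130 = 16250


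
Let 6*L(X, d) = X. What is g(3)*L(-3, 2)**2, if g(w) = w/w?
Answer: 1/4 ≈ 0.25000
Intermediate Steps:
L(X, d) = X/6
g(w) = 1
g(3)*L(-3, 2)**2 = 1*((1/6)*(-3))**2 = 1*(-1/2)**2 = 1*(1/4) = 1/4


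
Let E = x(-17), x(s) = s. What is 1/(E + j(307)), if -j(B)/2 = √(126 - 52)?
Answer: 17/7 - 2*√74/7 ≈ -0.029236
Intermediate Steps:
j(B) = -2*√74 (j(B) = -2*√(126 - 52) = -2*√74)
E = -17
1/(E + j(307)) = 1/(-17 - 2*√74)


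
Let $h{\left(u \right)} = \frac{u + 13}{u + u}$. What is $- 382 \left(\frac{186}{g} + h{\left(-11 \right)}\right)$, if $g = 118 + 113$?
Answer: $- \frac{1910}{7} \approx -272.86$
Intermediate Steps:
$g = 231$
$h{\left(u \right)} = \frac{13 + u}{2 u}$
$- 382 \left(\frac{186}{g} + h{\left(-11 \right)}\right) = - 382 \left(\frac{186}{231} + \frac{13 - 11}{2 \left(-11\right)}\right) = - 382 \left(186 \cdot \frac{1}{231} + \frac{1}{2} \left(- \frac{1}{11}\right) 2\right) = - 382 \left(\frac{62}{77} - \frac{1}{11}\right) = \left(-382\right) \frac{5}{7} = - \frac{1910}{7}$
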